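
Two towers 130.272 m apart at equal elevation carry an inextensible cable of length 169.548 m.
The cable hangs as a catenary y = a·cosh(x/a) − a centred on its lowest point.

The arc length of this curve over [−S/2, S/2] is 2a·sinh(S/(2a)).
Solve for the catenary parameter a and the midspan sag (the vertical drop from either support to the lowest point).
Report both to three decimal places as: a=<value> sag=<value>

seed: a₀ = √(S³/(24(L−S))) = √(130.272³/(24·39.276)) = 48.429209
iter 1: u=1.344973  f(a)=+3.709e+00  f'(a)=-1.935e+00  a ← 48.429209 − (+3.709e+00/-1.935e+00) = 50.346166
iter 2: u=1.293763  f(a)=+2.316e-01  f'(a)=-1.700e+00  a ← 50.346166 − (+2.316e-01/-1.700e+00) = 50.482388
iter 3: u=1.290272  f(a)=+1.036e-03  f'(a)=-1.685e+00  a ← 50.482388 − (+1.036e-03/-1.685e+00) = 50.483003
iter 4: u=1.290256  f(a)=+2.093e-08  f'(a)=-1.685e+00  a ← 50.483003 − (+2.093e-08/-1.685e+00) = 50.483003
iter 5: u=1.290256  f(a)=+2.842e-14  f'(a)=-1.685e+00  a ← 50.483003 − (+2.842e-14/-1.685e+00) = 50.483003
converged: |Δa| < 1e-12 after 5 iterations
sag = a·(cosh(S/(2a)) − 1) = 50.483003·(cosh(1.290256) − 1) = 48.183935
T_max/T_min = cosh(S/(2a)) = 1.954459

a=50.483 sag=48.184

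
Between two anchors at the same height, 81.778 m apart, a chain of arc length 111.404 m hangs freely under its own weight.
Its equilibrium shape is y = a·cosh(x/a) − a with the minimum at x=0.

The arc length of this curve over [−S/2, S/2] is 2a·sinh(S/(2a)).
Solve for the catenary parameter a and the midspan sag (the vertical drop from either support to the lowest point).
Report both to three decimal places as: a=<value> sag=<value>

seed: a₀ = √(S³/(24(L−S))) = √(81.778³/(24·29.626)) = 27.734006
iter 1: u=1.474327  f(a)=+3.392e+00  f'(a)=-2.638e+00  a ← 27.734006 − (+3.392e+00/-2.638e+00) = 29.019493
iter 2: u=1.409018  f(a)=+2.501e-01  f'(a)=-2.262e+00  a ← 29.019493 − (+2.501e-01/-2.262e+00) = 29.130022
iter 3: u=1.403672  f(a)=+1.599e-03  f'(a)=-2.234e+00  a ← 29.130022 − (+1.599e-03/-2.234e+00) = 29.130737
iter 4: u=1.403638  f(a)=+6.625e-08  f'(a)=-2.233e+00  a ← 29.130737 − (+6.625e-08/-2.233e+00) = 29.130738
iter 5: u=1.403638  f(a)=+1.421e-14  f'(a)=-2.233e+00  a ← 29.130738 − (+1.421e-14/-2.233e+00) = 29.130738
converged: |Δa| < 1e-12 after 5 iterations
sag = a·(cosh(S/(2a)) − 1) = 29.130738·(cosh(1.403638) − 1) = 33.728730
T_max/T_min = cosh(S/(2a)) = 2.157840

a=29.131 sag=33.729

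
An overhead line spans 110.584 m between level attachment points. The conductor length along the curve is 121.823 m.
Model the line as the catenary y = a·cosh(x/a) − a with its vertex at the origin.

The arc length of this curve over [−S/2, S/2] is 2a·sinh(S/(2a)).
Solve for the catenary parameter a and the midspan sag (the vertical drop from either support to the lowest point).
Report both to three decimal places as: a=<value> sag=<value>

seed: a₀ = √(S³/(24(L−S))) = √(110.584³/(24·11.239)) = 70.805825
iter 1: u=0.780896  f(a)=+3.477e-01  f'(a)=-3.372e-01  a ← 70.805825 − (+3.477e-01/-3.372e-01) = 71.836809
iter 2: u=0.769689  f(a)=+7.740e-03  f'(a)=-3.224e-01  a ← 71.836809 − (+7.740e-03/-3.224e-01) = 71.860817
iter 3: u=0.769432  f(a)=+4.029e-06  f'(a)=-3.220e-01  a ← 71.860817 − (+4.029e-06/-3.220e-01) = 71.860830
iter 4: u=0.769432  f(a)=+1.108e-12  f'(a)=-3.220e-01  a ← 71.860830 − (+1.108e-12/-3.220e-01) = 71.860830
converged: |Δa| < 1e-12 after 4 iterations
sag = a·(cosh(S/(2a)) − 1) = 71.860830·(cosh(0.769432) − 1) = 22.342088
T_max/T_min = cosh(S/(2a)) = 1.310908

a=71.861 sag=22.342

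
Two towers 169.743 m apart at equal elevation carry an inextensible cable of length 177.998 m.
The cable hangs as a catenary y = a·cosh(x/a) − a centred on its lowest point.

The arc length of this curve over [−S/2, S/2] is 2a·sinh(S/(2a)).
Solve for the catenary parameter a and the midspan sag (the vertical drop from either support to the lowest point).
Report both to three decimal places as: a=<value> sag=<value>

seed: a₀ = √(S³/(24(L−S))) = √(169.743³/(24·8.255)) = 157.117171
iter 1: u=0.540180  f(a)=+1.213e-01  f'(a)=-1.082e-01  a ← 157.117171 − (+1.213e-01/-1.082e-01) = 158.238257
iter 2: u=0.536353  f(a)=+1.310e-03  f'(a)=-1.059e-01  a ← 158.238257 − (+1.310e-03/-1.059e-01) = 158.250636
iter 3: u=0.536311  f(a)=+1.567e-07  f'(a)=-1.058e-01  a ← 158.250636 − (+1.567e-07/-1.058e-01) = 158.250637
iter 4: u=0.536311  f(a)=+0.000e+00  f'(a)=-1.058e-01  a ← 158.250637 − (+0.000e+00/-1.058e-01) = 158.250637
converged: |Δa| < 1e-12 after 4 iterations
sag = a·(cosh(S/(2a)) − 1) = 158.250637·(cosh(0.536311) − 1) = 23.309508
T_max/T_min = cosh(S/(2a)) = 1.147295

a=158.251 sag=23.310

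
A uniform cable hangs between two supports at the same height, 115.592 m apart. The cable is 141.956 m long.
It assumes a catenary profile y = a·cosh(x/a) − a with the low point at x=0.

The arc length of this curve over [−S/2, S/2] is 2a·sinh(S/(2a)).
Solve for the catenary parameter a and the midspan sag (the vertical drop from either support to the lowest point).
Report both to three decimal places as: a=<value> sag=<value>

seed: a₀ = √(S³/(24(L−S))) = √(115.592³/(24·26.364)) = 49.406080
iter 1: u=1.169816  f(a)=+1.864e+00  f'(a)=-1.221e+00  a ← 49.406080 − (+1.864e+00/-1.221e+00) = 50.933044
iter 2: u=1.134745  f(a)=+8.990e-02  f'(a)=-1.105e+00  a ← 50.933044 − (+8.990e-02/-1.105e+00) = 51.014366
iter 3: u=1.132936  f(a)=+2.326e-04  f'(a)=-1.100e+00  a ← 51.014366 − (+2.326e-04/-1.100e+00) = 51.014577
iter 4: u=1.132931  f(a)=+1.566e-09  f'(a)=-1.100e+00  a ← 51.014577 − (+1.566e-09/-1.100e+00) = 51.014577
iter 5: u=1.132931  f(a)=+0.000e+00  f'(a)=-1.100e+00  a ← 51.014577 − (+0.000e+00/-1.100e+00) = 51.014577
converged: |Δa| < 1e-12 after 5 iterations
sag = a·(cosh(S/(2a)) − 1) = 51.014577·(cosh(1.132931) − 1) = 36.394596
T_max/T_min = cosh(S/(2a)) = 1.713416

a=51.015 sag=36.395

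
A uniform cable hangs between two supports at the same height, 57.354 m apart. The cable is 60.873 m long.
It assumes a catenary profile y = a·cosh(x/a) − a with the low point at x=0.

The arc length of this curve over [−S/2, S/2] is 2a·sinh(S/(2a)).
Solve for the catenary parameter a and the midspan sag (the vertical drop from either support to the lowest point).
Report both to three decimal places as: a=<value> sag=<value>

a=47.693 sag=8.884

seed: a₀ = √(S³/(24(L−S))) = √(57.354³/(24·3.519)) = 47.263983
iter 1: u=0.606741  f(a)=+6.534e-02  f'(a)=-1.545e-01  a ← 47.263983 − (+6.534e-02/-1.545e-01) = 47.687023
iter 2: u=0.601359  f(a)=+8.877e-04  f'(a)=-1.503e-01  a ← 47.687023 − (+8.877e-04/-1.503e-01) = 47.692929
iter 3: u=0.601284  f(a)=+1.688e-07  f'(a)=-1.502e-01  a ← 47.692929 − (+1.688e-07/-1.502e-01) = 47.692931
iter 4: u=0.601284  f(a)=+1.421e-14  f'(a)=-1.502e-01  a ← 47.692931 − (+1.421e-14/-1.502e-01) = 47.692931
converged: |Δa| < 1e-12 after 4 iterations
sag = a·(cosh(S/(2a)) − 1) = 47.692931·(cosh(0.601284) − 1) = 8.884416
T_max/T_min = cosh(S/(2a)) = 1.186284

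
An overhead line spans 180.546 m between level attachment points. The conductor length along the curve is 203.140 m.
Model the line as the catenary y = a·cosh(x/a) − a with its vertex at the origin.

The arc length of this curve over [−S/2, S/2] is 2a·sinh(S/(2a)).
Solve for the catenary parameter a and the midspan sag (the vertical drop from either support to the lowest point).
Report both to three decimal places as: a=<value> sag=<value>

a=106.080 sag=40.785

seed: a₀ = √(S³/(24(L−S))) = √(180.546³/(24·22.594)) = 104.178865
iter 1: u=0.866519  f(a)=+8.636e-01  f'(a)=-4.672e-01  a ← 104.178865 − (+8.636e-01/-4.672e-01) = 106.027218
iter 2: u=0.851413  f(a)=+2.352e-02  f'(a)=-4.421e-01  a ← 106.027218 − (+2.352e-02/-4.421e-01) = 106.080418
iter 3: u=0.850986  f(a)=+1.853e-05  f'(a)=-4.414e-01  a ← 106.080418 − (+1.853e-05/-4.414e-01) = 106.080460
iter 4: u=0.850986  f(a)=+1.148e-11  f'(a)=-4.414e-01  a ← 106.080460 − (+1.148e-11/-4.414e-01) = 106.080460
converged: |Δa| < 1e-12 after 4 iterations
sag = a·(cosh(S/(2a)) − 1) = 106.080460·(cosh(0.850986) − 1) = 40.785223
T_max/T_min = cosh(S/(2a)) = 1.384474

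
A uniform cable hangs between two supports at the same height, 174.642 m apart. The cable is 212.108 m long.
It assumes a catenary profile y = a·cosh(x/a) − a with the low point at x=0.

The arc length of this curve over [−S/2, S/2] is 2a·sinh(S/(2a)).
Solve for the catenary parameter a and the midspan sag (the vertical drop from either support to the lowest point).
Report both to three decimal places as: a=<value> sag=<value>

seed: a₀ = √(S³/(24(L−S))) = √(174.642³/(24·37.466)) = 76.965972
iter 1: u=1.134540  f(a)=+2.487e+00  f'(a)=-1.105e+00  a ← 76.965972 − (+2.487e+00/-1.105e+00) = 79.216638
iter 2: u=1.102306  f(a)=+1.132e-01  f'(a)=-1.006e+00  a ← 79.216638 − (+1.132e-01/-1.006e+00) = 79.329174
iter 3: u=1.100743  f(a)=+2.597e-04  f'(a)=-1.002e+00  a ← 79.329174 − (+2.597e-04/-1.002e+00) = 79.329433
iter 4: u=1.100739  f(a)=+1.372e-09  f'(a)=-1.002e+00  a ← 79.329433 − (+1.372e-09/-1.002e+00) = 79.329433
iter 5: u=1.100739  f(a)=-5.684e-14  f'(a)=-1.002e+00  a ← 79.329433 − (-5.684e-14/-1.002e+00) = 79.329433
converged: |Δa| < 1e-12 after 5 iterations
sag = a·(cosh(S/(2a)) − 1) = 79.329433·(cosh(1.100739) − 1) = 53.111534
T_max/T_min = cosh(S/(2a)) = 1.669506

a=79.329 sag=53.112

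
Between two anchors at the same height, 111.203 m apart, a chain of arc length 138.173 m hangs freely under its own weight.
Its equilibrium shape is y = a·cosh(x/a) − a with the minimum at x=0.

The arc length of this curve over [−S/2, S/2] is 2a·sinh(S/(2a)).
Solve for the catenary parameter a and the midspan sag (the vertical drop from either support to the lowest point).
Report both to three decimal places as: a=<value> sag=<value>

a=47.683 sag=36.261

seed: a₀ = √(S³/(24(L−S))) = √(111.203³/(24·26.970)) = 46.092330
iter 1: u=1.206307  f(a)=+2.032e+00  f'(a)=-1.350e+00  a ← 46.092330 − (+2.032e+00/-1.350e+00) = 47.597677
iter 2: u=1.168156  f(a)=+1.038e-01  f'(a)=-1.215e+00  a ← 47.597677 − (+1.038e-01/-1.215e+00) = 47.683093
iter 3: u=1.166063  f(a)=+3.030e-04  f'(a)=-1.208e+00  a ← 47.683093 − (+3.030e-04/-1.208e+00) = 47.683344
iter 4: u=1.166057  f(a)=+2.600e-09  f'(a)=-1.208e+00  a ← 47.683344 − (+2.600e-09/-1.208e+00) = 47.683344
iter 5: u=1.166057  f(a)=-2.842e-14  f'(a)=-1.208e+00  a ← 47.683344 − (-2.842e-14/-1.208e+00) = 47.683344
converged: |Δa| < 1e-12 after 5 iterations
sag = a·(cosh(S/(2a)) − 1) = 47.683344·(cosh(1.166057) − 1) = 36.260958
T_max/T_min = cosh(S/(2a)) = 1.760453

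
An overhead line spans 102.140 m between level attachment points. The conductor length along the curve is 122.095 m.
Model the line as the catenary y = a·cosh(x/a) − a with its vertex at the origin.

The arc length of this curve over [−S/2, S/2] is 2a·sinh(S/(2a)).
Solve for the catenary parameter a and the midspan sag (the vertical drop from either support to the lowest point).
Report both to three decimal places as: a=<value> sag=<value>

a=48.494 sag=29.471

seed: a₀ = √(S³/(24(L−S))) = √(102.140³/(24·19.955)) = 47.169611
iter 1: u=1.082689  f(a)=+1.203e+00  f'(a)=-9.495e-01  a ← 47.169611 − (+1.203e+00/-9.495e-01) = 48.436311
iter 2: u=1.054374  f(a)=+5.015e-02  f'(a)=-8.718e-01  a ← 48.436311 − (+5.015e-02/-8.718e-01) = 48.493836
iter 3: u=1.053124  f(a)=+9.560e-05  f'(a)=-8.685e-01  a ← 48.493836 − (+9.560e-05/-8.685e-01) = 48.493946
iter 4: u=1.053121  f(a)=+3.488e-10  f'(a)=-8.685e-01  a ← 48.493946 − (+3.488e-10/-8.685e-01) = 48.493946
iter 5: u=1.053121  f(a)=+2.842e-14  f'(a)=-8.685e-01  a ← 48.493946 − (+2.842e-14/-8.685e-01) = 48.493946
converged: |Δa| < 1e-12 after 5 iterations
sag = a·(cosh(S/(2a)) − 1) = 48.493946·(cosh(1.053121) − 1) = 29.470533
T_max/T_min = cosh(S/(2a)) = 1.607716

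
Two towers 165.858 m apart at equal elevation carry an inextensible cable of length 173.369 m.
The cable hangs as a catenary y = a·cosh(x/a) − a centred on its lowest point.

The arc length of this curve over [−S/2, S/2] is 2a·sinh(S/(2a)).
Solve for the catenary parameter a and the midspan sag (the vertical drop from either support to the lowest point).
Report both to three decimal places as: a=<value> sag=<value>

a=160.162 sag=21.954

seed: a₀ = √(S³/(24(L−S))) = √(165.858³/(24·7.511)) = 159.092657
iter 1: u=0.521262  f(a)=+1.027e-01  f'(a)=-9.701e-02  a ← 159.092657 − (+1.027e-01/-9.701e-02) = 160.151323
iter 2: u=0.517817  f(a)=+1.034e-03  f'(a)=-9.507e-02  a ← 160.151323 − (+1.034e-03/-9.507e-02) = 160.162201
iter 3: u=0.517781  f(a)=+1.072e-07  f'(a)=-9.505e-02  a ← 160.162201 − (+1.072e-07/-9.505e-02) = 160.162202
iter 4: u=0.517781  f(a)=-2.842e-14  f'(a)=-9.505e-02  a ← 160.162202 − (-2.842e-14/-9.505e-02) = 160.162202
converged: |Δa| < 1e-12 after 4 iterations
sag = a·(cosh(S/(2a)) − 1) = 160.162202·(cosh(0.517781) − 1) = 21.953513
T_max/T_min = cosh(S/(2a)) = 1.137070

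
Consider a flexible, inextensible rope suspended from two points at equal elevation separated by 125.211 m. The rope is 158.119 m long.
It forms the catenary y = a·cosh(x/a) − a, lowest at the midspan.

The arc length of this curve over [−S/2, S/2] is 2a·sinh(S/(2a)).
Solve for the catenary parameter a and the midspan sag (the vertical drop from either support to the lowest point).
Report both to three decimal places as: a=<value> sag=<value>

seed: a₀ = √(S³/(24(L−S))) = √(125.211³/(24·32.908)) = 49.854844
iter 1: u=1.255756  f(a)=+2.694e+00  f'(a)=-1.540e+00  a ← 49.854844 − (+2.694e+00/-1.540e+00) = 51.603900
iter 2: u=1.213193  f(a)=+1.483e-01  f'(a)=-1.375e+00  a ← 51.603900 − (+1.483e-01/-1.375e+00) = 51.711730
iter 3: u=1.210663  f(a)=+5.070e-04  f'(a)=-1.366e+00  a ← 51.711730 − (+5.070e-04/-1.366e+00) = 51.712102
iter 4: u=1.210655  f(a)=+5.972e-09  f'(a)=-1.366e+00  a ← 51.712102 − (+5.972e-09/-1.366e+00) = 51.712102
iter 5: u=1.210655  f(a)=+0.000e+00  f'(a)=-1.366e+00  a ← 51.712102 − (+0.000e+00/-1.366e+00) = 51.712102
converged: |Δa| < 1e-12 after 5 iterations
sag = a·(cosh(S/(2a)) − 1) = 51.712102·(cosh(1.210655) − 1) = 42.757714
T_max/T_min = cosh(S/(2a)) = 1.826842

a=51.712 sag=42.758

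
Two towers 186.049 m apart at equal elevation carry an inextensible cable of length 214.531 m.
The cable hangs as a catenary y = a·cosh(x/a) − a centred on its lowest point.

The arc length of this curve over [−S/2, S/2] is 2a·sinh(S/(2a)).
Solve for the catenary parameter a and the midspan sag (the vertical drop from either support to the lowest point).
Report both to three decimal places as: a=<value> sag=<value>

seed: a₀ = √(S³/(24(L−S))) = √(186.049³/(24·28.482)) = 97.062204
iter 1: u=0.958401  f(a)=+1.337e+00  f'(a)=-6.426e-01  a ← 97.062204 − (+1.337e+00/-6.426e-01) = 99.142945
iter 2: u=0.938287  f(a)=+4.420e-02  f'(a)=-6.007e-01  a ← 99.142945 − (+4.420e-02/-6.007e-01) = 99.216528
iter 3: u=0.937591  f(a)=+5.197e-05  f'(a)=-5.993e-01  a ← 99.216528 − (+5.197e-05/-5.993e-01) = 99.216614
iter 4: u=0.937590  f(a)=+7.202e-11  f'(a)=-5.993e-01  a ← 99.216614 − (+7.202e-11/-5.993e-01) = 99.216614
iter 5: u=0.937590  f(a)=-2.842e-14  f'(a)=-5.993e-01  a ← 99.216614 − (-2.842e-14/-5.993e-01) = 99.216614
converged: |Δa| < 1e-12 after 5 iterations
sag = a·(cosh(S/(2a)) − 1) = 99.216614·(cosh(0.937590) − 1) = 46.899176
T_max/T_min = cosh(S/(2a)) = 1.472695

a=99.217 sag=46.899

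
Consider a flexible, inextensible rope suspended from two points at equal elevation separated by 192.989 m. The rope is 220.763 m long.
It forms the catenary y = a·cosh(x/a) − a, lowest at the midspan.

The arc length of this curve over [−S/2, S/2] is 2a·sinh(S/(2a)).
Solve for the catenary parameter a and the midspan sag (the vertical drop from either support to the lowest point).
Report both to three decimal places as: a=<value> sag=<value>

seed: a₀ = √(S³/(24(L−S))) = √(192.989³/(24·27.774)) = 103.842228
iter 1: u=0.929241  f(a)=+1.224e+00  f'(a)=-5.826e-01  a ← 103.842228 − (+1.224e+00/-5.826e-01) = 105.943418
iter 2: u=0.910812  f(a)=+3.814e-02  f'(a)=-5.468e-01  a ← 105.943418 − (+3.814e-02/-5.468e-01) = 106.013173
iter 3: u=0.910212  f(a)=+3.967e-05  f'(a)=-5.456e-01  a ← 106.013173 − (+3.967e-05/-5.456e-01) = 106.013246
iter 4: u=0.910212  f(a)=+4.300e-11  f'(a)=-5.456e-01  a ← 106.013246 − (+4.300e-11/-5.456e-01) = 106.013246
converged: |Δa| < 1e-12 after 4 iterations
sag = a·(cosh(S/(2a)) − 1) = 106.013246·(cosh(0.910212) − 1) = 47.032120
T_max/T_min = cosh(S/(2a)) = 1.443644

a=106.013 sag=47.032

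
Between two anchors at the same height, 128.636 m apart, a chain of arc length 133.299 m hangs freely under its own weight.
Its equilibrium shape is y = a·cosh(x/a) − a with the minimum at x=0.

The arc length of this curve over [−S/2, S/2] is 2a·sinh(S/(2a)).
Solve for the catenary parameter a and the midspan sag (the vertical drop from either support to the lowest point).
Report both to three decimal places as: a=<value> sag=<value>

a=138.657 sag=15.187

seed: a₀ = √(S³/(24(L−S))) = √(128.636³/(24·4.663)) = 137.913081
iter 1: u=0.466366  f(a)=+5.097e-02  f'(a)=-6.910e-02  a ← 137.913081 − (+5.097e-02/-6.910e-02) = 138.650702
iter 2: u=0.463885  f(a)=+4.118e-04  f'(a)=-6.799e-02  a ← 138.650702 − (+4.118e-04/-6.799e-02) = 138.656759
iter 3: u=0.463865  f(a)=+2.737e-08  f'(a)=-6.798e-02  a ← 138.656759 − (+2.737e-08/-6.798e-02) = 138.656759
iter 4: u=0.463865  f(a)=-2.842e-14  f'(a)=-6.798e-02  a ← 138.656759 − (-2.842e-14/-6.798e-02) = 138.656759
converged: |Δa| < 1e-12 after 4 iterations
sag = a·(cosh(S/(2a)) − 1) = 138.656759·(cosh(0.463865) − 1) = 15.186839
T_max/T_min = cosh(S/(2a)) = 1.109528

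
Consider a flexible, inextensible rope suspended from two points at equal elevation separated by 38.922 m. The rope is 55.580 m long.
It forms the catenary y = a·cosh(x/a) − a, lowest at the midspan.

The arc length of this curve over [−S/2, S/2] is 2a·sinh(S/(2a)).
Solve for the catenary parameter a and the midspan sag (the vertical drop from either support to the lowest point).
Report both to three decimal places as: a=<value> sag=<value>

seed: a₀ = √(S³/(24(L−S))) = √(38.922³/(24·16.658)) = 12.144389
iter 1: u=1.602468  f(a)=+2.274e+00  f'(a)=-3.516e+00  a ← 12.144389 − (+2.274e+00/-3.516e+00) = 12.791328
iter 2: u=1.521421  f(a)=+1.944e-01  f'(a)=-2.938e+00  a ← 12.791328 − (+1.944e-01/-2.938e+00) = 12.857485
iter 3: u=1.513593  f(a)=+1.713e-03  f'(a)=-2.887e+00  a ← 12.857485 − (+1.713e-03/-2.887e+00) = 12.858079
iter 4: u=1.513523  f(a)=+1.356e-07  f'(a)=-2.886e+00  a ← 12.858079 − (+1.356e-07/-2.886e+00) = 12.858079
iter 5: u=1.513523  f(a)=+0.000e+00  f'(a)=-2.886e+00  a ← 12.858079 − (+0.000e+00/-2.886e+00) = 12.858079
converged: |Δa| < 1e-12 after 5 iterations
sag = a·(cosh(S/(2a)) − 1) = 12.858079·(cosh(1.513523) − 1) = 17.762409
T_max/T_min = cosh(S/(2a)) = 2.381420

a=12.858 sag=17.762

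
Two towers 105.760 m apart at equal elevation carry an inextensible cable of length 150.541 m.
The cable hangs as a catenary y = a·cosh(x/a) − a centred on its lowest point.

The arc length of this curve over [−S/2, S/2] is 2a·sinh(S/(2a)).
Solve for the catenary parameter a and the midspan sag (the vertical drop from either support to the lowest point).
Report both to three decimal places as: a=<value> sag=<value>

seed: a₀ = √(S³/(24(L−S))) = √(105.760³/(24·44.781)) = 33.176430
iter 1: u=1.593903  f(a)=+6.045e+00  f'(a)=-3.451e+00  a ← 33.176430 − (+6.045e+00/-3.451e+00) = 34.928241
iter 2: u=1.513961  f(a)=+5.118e-01  f'(a)=-2.889e+00  a ← 34.928241 − (+5.118e-01/-2.889e+00) = 35.105396
iter 3: u=1.506321  f(a)=+4.418e-03  f'(a)=-2.839e+00  a ← 35.105396 − (+4.418e-03/-2.839e+00) = 35.106952
iter 4: u=1.506254  f(a)=+3.356e-07  f'(a)=-2.839e+00  a ← 35.106952 − (+3.356e-07/-2.839e+00) = 35.106952
iter 5: u=1.506254  f(a)=+2.842e-14  f'(a)=-2.839e+00  a ← 35.106952 − (+2.842e-14/-2.839e+00) = 35.106952
converged: |Δa| < 1e-12 after 5 iterations
sag = a·(cosh(S/(2a)) − 1) = 35.106952·(cosh(1.506254) − 1) = 47.948127
T_max/T_min = cosh(S/(2a)) = 2.365773

a=35.107 sag=47.948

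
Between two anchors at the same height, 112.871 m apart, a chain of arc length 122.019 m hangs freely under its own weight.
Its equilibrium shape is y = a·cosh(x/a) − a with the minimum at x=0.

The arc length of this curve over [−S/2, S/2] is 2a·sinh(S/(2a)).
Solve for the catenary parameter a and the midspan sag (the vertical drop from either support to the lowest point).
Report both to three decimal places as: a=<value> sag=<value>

a=81.895 sag=20.227

seed: a₀ = √(S³/(24(L−S))) = √(112.871³/(24·9.148)) = 80.929128
iter 1: u=0.697345  f(a)=+2.250e-01  f'(a)=-2.373e-01  a ← 80.929128 − (+2.250e-01/-2.373e-01) = 81.877543
iter 2: u=0.689267  f(a)=+4.017e-03  f'(a)=-2.289e-01  a ← 81.877543 − (+4.017e-03/-2.289e-01) = 81.895094
iter 3: u=0.689119  f(a)=+1.332e-06  f'(a)=-2.287e-01  a ← 81.895094 − (+1.332e-06/-2.287e-01) = 81.895100
iter 4: u=0.689119  f(a)=+1.421e-13  f'(a)=-2.287e-01  a ← 81.895100 − (+1.421e-13/-2.287e-01) = 81.895100
converged: |Δa| < 1e-12 after 4 iterations
sag = a·(cosh(S/(2a)) − 1) = 81.895100·(cosh(0.689119) − 1) = 20.227211
T_max/T_min = cosh(S/(2a)) = 1.246989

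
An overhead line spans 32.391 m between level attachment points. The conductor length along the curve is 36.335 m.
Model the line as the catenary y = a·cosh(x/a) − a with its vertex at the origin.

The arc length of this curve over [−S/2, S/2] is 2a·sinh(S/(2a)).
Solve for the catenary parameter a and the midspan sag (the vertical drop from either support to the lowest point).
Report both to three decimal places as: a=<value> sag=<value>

a=19.285 sag=7.210

seed: a₀ = √(S³/(24(L−S))) = √(32.391³/(24·3.944)) = 18.947960
iter 1: u=0.854736  f(a)=+1.466e-01  f'(a)=-4.475e-01  a ← 18.947960 − (+1.466e-01/-4.475e-01) = 19.275548
iter 2: u=0.840210  f(a)=+3.888e-03  f'(a)=-4.241e-01  a ← 19.275548 − (+3.888e-03/-4.241e-01) = 19.284717
iter 3: u=0.839810  f(a)=+2.901e-06  f'(a)=-4.234e-01  a ← 19.284717 − (+2.901e-06/-4.234e-01) = 19.284724
iter 4: u=0.839810  f(a)=+1.620e-12  f'(a)=-4.234e-01  a ← 19.284724 − (+1.620e-12/-4.234e-01) = 19.284724
converged: |Δa| < 1e-12 after 4 iterations
sag = a·(cosh(S/(2a)) − 1) = 19.284724·(cosh(0.839810) − 1) = 7.209778
T_max/T_min = cosh(S/(2a)) = 1.373860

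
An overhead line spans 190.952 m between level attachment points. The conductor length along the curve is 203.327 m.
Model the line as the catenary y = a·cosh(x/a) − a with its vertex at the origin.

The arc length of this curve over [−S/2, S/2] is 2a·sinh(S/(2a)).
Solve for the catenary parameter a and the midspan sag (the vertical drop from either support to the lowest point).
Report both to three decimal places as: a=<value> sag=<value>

a=154.578 sag=30.435

seed: a₀ = √(S³/(24(L−S))) = √(190.952³/(24·12.375)) = 153.111599
iter 1: u=0.623571  f(a)=+2.428e-01  f'(a)=-1.680e-01  a ← 153.111599 − (+2.428e-01/-1.680e-01) = 154.556872
iter 2: u=0.617740  f(a)=+3.481e-03  f'(a)=-1.632e-01  a ← 154.556872 − (+3.481e-03/-1.632e-01) = 154.578198
iter 3: u=0.617655  f(a)=+7.385e-07  f'(a)=-1.632e-01  a ← 154.578198 − (+7.385e-07/-1.632e-01) = 154.578203
iter 4: u=0.617655  f(a)=+8.527e-14  f'(a)=-1.632e-01  a ← 154.578203 − (+8.527e-14/-1.632e-01) = 154.578203
converged: |Δa| < 1e-12 after 4 iterations
sag = a·(cosh(S/(2a)) − 1) = 154.578203·(cosh(0.617655) − 1) = 30.435008
T_max/T_min = cosh(S/(2a)) = 1.196891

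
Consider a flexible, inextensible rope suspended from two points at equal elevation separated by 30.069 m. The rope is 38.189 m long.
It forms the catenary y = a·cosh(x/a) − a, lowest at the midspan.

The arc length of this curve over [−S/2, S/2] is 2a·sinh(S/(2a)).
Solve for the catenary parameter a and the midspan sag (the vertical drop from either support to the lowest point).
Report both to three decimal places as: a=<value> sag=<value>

seed: a₀ = √(S³/(24(L−S))) = √(30.069³/(24·8.120)) = 11.811222
iter 1: u=1.272900  f(a)=+6.838e-01  f'(a)=-1.611e+00  a ← 11.811222 − (+6.838e-01/-1.611e+00) = 12.235664
iter 2: u=1.228744  f(a)=+3.859e-02  f'(a)=-1.434e+00  a ← 12.235664 − (+3.859e-02/-1.434e+00) = 12.262575
iter 3: u=1.226048  f(a)=+1.391e-04  f'(a)=-1.424e+00  a ← 12.262575 − (+1.391e-04/-1.424e+00) = 12.262673
iter 4: u=1.226038  f(a)=+1.824e-09  f'(a)=-1.424e+00  a ← 12.262673 − (+1.824e-09/-1.424e+00) = 12.262673
iter 5: u=1.226038  f(a)=+1.421e-14  f'(a)=-1.424e+00  a ← 12.262673 − (+1.421e-14/-1.424e+00) = 12.262673
converged: |Δa| < 1e-12 after 5 iterations
sag = a·(cosh(S/(2a)) − 1) = 12.262673·(cosh(1.226038) − 1) = 10.430345
T_max/T_min = cosh(S/(2a)) = 1.850577

a=12.263 sag=10.430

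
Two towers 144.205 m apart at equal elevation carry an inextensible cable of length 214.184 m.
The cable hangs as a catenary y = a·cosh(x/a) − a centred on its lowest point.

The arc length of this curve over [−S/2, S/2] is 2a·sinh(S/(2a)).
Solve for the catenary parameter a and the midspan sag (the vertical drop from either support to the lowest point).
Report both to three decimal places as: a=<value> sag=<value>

a=45.042 sag=71.137

seed: a₀ = √(S³/(24(L−S))) = √(144.205³/(24·69.979)) = 42.255281
iter 1: u=1.706355  f(a)=+1.092e+01  f'(a)=-4.382e+00  a ← 42.255281 − (+1.092e+01/-4.382e+00) = 44.747777
iter 2: u=1.611309  f(a)=+1.041e+00  f'(a)=-3.584e+00  a ← 44.747777 − (+1.041e+00/-3.584e+00) = 45.038301
iter 3: u=1.600915  f(a)=+1.166e-02  f'(a)=-3.504e+00  a ← 45.038301 − (+1.166e-02/-3.504e+00) = 45.041628
iter 4: u=1.600797  f(a)=+1.498e-06  f'(a)=-3.503e+00  a ← 45.041628 − (+1.498e-06/-3.503e+00) = 45.041628
iter 5: u=1.600797  f(a)=+2.842e-14  f'(a)=-3.503e+00  a ← 45.041628 − (+2.842e-14/-3.503e+00) = 45.041628
converged: |Δa| < 1e-12 after 5 iterations
sag = a·(cosh(S/(2a)) − 1) = 45.041628·(cosh(1.600797) − 1) = 71.136875
T_max/T_min = cosh(S/(2a)) = 2.579358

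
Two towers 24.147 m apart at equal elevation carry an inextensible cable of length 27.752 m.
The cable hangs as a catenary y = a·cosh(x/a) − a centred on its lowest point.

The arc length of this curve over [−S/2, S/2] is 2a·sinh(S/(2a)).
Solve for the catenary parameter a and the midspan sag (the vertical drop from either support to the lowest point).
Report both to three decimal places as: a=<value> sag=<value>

seed: a₀ = √(S³/(24(L−S))) = √(24.147³/(24·3.605)) = 12.756646
iter 1: u=0.946448  f(a)=+1.649e-01  f'(a)=-6.175e-01  a ← 12.756646 − (+1.649e-01/-6.175e-01) = 13.023782
iter 2: u=0.927035  f(a)=+5.324e-03  f'(a)=-5.782e-01  a ← 13.023782 − (+5.324e-03/-5.782e-01) = 13.032989
iter 3: u=0.926380  f(a)=+5.955e-06  f'(a)=-5.769e-01  a ← 13.032989 − (+5.955e-06/-5.769e-01) = 13.032999
iter 4: u=0.926379  f(a)=+7.468e-12  f'(a)=-5.769e-01  a ← 13.032999 − (+7.468e-12/-5.769e-01) = 13.032999
converged: |Δa| < 1e-12 after 4 iterations
sag = a·(cosh(S/(2a)) − 1) = 13.032999·(cosh(0.926379) − 1) = 6.003871
T_max/T_min = cosh(S/(2a)) = 1.460667

a=13.033 sag=6.004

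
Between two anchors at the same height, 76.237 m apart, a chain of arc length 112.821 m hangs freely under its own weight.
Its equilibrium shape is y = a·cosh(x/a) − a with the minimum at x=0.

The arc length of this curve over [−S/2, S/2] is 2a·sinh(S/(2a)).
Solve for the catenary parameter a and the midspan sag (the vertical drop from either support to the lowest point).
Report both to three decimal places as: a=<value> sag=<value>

a=23.931 sag=37.346

seed: a₀ = √(S³/(24(L−S))) = √(76.237³/(24·36.584)) = 22.464538
iter 1: u=1.696830  f(a)=+5.643e+00  f'(a)=-4.297e+00  a ← 22.464538 − (+5.643e+00/-4.297e+00) = 23.777809
iter 2: u=1.603112  f(a)=+5.326e-01  f'(a)=-3.520e+00  a ← 23.777809 − (+5.326e-01/-3.520e+00) = 23.929108
iter 3: u=1.592976  f(a)=+5.839e-03  f'(a)=-3.444e+00  a ← 23.929108 − (+5.839e-03/-3.444e+00) = 23.930803
iter 4: u=1.592863  f(a)=+7.186e-07  f'(a)=-3.443e+00  a ← 23.930803 − (+7.186e-07/-3.443e+00) = 23.930804
iter 5: u=1.592863  f(a)=-2.842e-14  f'(a)=-3.443e+00  a ← 23.930804 − (-2.842e-14/-3.443e+00) = 23.930804
converged: |Δa| < 1e-12 after 5 iterations
sag = a·(cosh(S/(2a)) − 1) = 23.930804·(cosh(1.592863) − 1) = 37.345847
T_max/T_min = cosh(S/(2a)) = 2.560576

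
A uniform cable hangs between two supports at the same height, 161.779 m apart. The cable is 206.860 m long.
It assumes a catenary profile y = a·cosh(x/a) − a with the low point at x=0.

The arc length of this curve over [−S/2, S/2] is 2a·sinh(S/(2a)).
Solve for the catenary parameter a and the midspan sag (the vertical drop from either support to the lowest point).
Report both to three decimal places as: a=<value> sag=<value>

seed: a₀ = √(S³/(24(L−S))) = √(161.779³/(24·45.081)) = 62.557708
iter 1: u=1.293038  f(a)=+3.922e+00  f'(a)=-1.697e+00  a ← 62.557708 − (+3.922e+00/-1.697e+00) = 64.868869
iter 2: u=1.246969  f(a)=+2.278e-01  f'(a)=-1.505e+00  a ← 64.868869 − (+2.278e-01/-1.505e+00) = 65.020242
iter 3: u=1.244066  f(a)=+8.737e-04  f'(a)=-1.494e+00  a ← 65.020242 − (+8.737e-04/-1.494e+00) = 65.020827
iter 4: u=1.244055  f(a)=+1.296e-08  f'(a)=-1.494e+00  a ← 65.020827 − (+1.296e-08/-1.494e+00) = 65.020827
iter 5: u=1.244055  f(a)=-5.684e-14  f'(a)=-1.494e+00  a ← 65.020827 − (-5.684e-14/-1.494e+00) = 65.020827
converged: |Δa| < 1e-12 after 5 iterations
sag = a·(cosh(S/(2a)) − 1) = 65.020827·(cosh(1.244055) − 1) = 57.149025
T_max/T_min = cosh(S/(2a)) = 1.878934

a=65.021 sag=57.149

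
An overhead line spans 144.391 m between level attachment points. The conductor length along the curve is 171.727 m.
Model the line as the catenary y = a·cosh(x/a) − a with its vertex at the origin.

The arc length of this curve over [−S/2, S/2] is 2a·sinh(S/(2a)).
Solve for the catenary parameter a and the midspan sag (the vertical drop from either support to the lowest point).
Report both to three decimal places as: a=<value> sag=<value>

a=69.584 sag=40.935

seed: a₀ = √(S³/(24(L−S))) = √(144.391³/(24·27.336)) = 67.738735
iter 1: u=1.065793  f(a)=+1.595e+00  f'(a)=-9.026e-01  a ← 67.738735 − (+1.595e+00/-9.026e-01) = 69.506146
iter 2: u=1.038692  f(a)=+6.457e-02  f'(a)=-8.309e-01  a ← 69.506146 − (+6.457e-02/-8.309e-01) = 69.583857
iter 3: u=1.037532  f(a)=+1.157e-04  f'(a)=-8.279e-01  a ← 69.583857 − (+1.157e-04/-8.279e-01) = 69.583996
iter 4: u=1.037530  f(a)=+3.725e-10  f'(a)=-8.279e-01  a ← 69.583996 − (+3.725e-10/-8.279e-01) = 69.583996
iter 5: u=1.037530  f(a)=+0.000e+00  f'(a)=-8.279e-01  a ← 69.583996 − (+0.000e+00/-8.279e-01) = 69.583996
converged: |Δa| < 1e-12 after 5 iterations
sag = a·(cosh(S/(2a)) − 1) = 69.583996·(cosh(1.037530) − 1) = 40.935111
T_max/T_min = cosh(S/(2a)) = 1.588283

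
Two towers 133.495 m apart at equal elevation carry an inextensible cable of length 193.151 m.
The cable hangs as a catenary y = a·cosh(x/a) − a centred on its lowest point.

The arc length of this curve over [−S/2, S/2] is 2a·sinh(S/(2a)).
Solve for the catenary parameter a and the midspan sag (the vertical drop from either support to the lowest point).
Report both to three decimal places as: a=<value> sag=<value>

a=43.255 sag=62.564

seed: a₀ = √(S³/(24(L−S))) = √(133.495³/(24·59.656)) = 40.762876
iter 1: u=1.637458  f(a)=+8.528e+00  f'(a)=-3.791e+00  a ← 40.762876 − (+8.528e+00/-3.791e+00) = 43.012478
iter 2: u=1.551817  f(a)=+7.568e-01  f'(a)=-3.145e+00  a ← 43.012478 − (+7.568e-01/-3.145e+00) = 43.253112
iter 3: u=1.543184  f(a)=+7.244e-03  f'(a)=-3.085e+00  a ← 43.253112 − (+7.244e-03/-3.085e+00) = 43.255460
iter 4: u=1.543100  f(a)=+6.777e-07  f'(a)=-3.085e+00  a ← 43.255460 − (+6.777e-07/-3.085e+00) = 43.255460
iter 5: u=1.543100  f(a)=-5.684e-14  f'(a)=-3.085e+00  a ← 43.255460 − (-5.684e-14/-3.085e+00) = 43.255460
converged: |Δa| < 1e-12 after 5 iterations
sag = a·(cosh(S/(2a)) − 1) = 43.255460·(cosh(1.543100) − 1) = 62.564491
T_max/T_min = cosh(S/(2a)) = 2.446395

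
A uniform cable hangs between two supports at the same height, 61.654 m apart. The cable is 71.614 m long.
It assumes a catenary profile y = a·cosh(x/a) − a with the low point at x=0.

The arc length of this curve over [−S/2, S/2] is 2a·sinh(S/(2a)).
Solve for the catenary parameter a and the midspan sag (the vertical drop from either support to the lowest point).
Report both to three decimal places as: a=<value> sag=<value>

seed: a₀ = √(S³/(24(L−S))) = √(61.654³/(24·9.960)) = 31.311696
iter 1: u=0.984520  f(a)=+4.940e-01  f'(a)=-7.000e-01  a ← 31.311696 − (+4.940e-01/-7.000e-01) = 32.017379
iter 2: u=0.962821  f(a)=+1.719e-02  f'(a)=-6.521e-01  a ← 32.017379 − (+1.719e-02/-6.521e-01) = 32.043747
iter 3: u=0.962029  f(a)=+2.249e-05  f'(a)=-6.504e-01  a ← 32.043747 − (+2.249e-05/-6.504e-01) = 32.043781
iter 4: u=0.962028  f(a)=+3.861e-11  f'(a)=-6.504e-01  a ← 32.043781 − (+3.861e-11/-6.504e-01) = 32.043781
iter 5: u=0.962028  f(a)=+1.421e-14  f'(a)=-6.504e-01  a ← 32.043781 − (+1.421e-14/-6.504e-01) = 32.043781
converged: |Δa| < 1e-12 after 5 iterations
sag = a·(cosh(S/(2a)) − 1) = 32.043781·(cosh(0.962028) − 1) = 16.007703
T_max/T_min = cosh(S/(2a)) = 1.499557

a=32.044 sag=16.008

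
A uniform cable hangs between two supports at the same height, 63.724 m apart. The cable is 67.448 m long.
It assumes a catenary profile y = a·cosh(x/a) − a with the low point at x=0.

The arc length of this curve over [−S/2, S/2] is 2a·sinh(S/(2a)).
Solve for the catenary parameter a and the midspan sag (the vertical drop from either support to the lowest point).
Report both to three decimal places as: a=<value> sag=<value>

a=54.273 sag=9.624

seed: a₀ = √(S³/(24(L−S))) = √(63.724³/(24·3.724)) = 53.807658
iter 1: u=0.592146  f(a)=+6.584e-02  f'(a)=-1.433e-01  a ← 53.807658 − (+6.584e-02/-1.433e-01) = 54.266980
iter 2: u=0.587134  f(a)=+8.525e-04  f'(a)=-1.396e-01  a ← 54.266980 − (+8.525e-04/-1.396e-01) = 54.273085
iter 3: u=0.587068  f(a)=+1.471e-07  f'(a)=-1.396e-01  a ← 54.273085 − (+1.471e-07/-1.396e-01) = 54.273086
iter 4: u=0.587068  f(a)=+2.842e-14  f'(a)=-1.396e-01  a ← 54.273086 − (+2.842e-14/-1.396e-01) = 54.273086
converged: |Δa| < 1e-12 after 4 iterations
sag = a·(cosh(S/(2a)) − 1) = 54.273086·(cosh(0.587068) − 1) = 9.624301
T_max/T_min = cosh(S/(2a)) = 1.177331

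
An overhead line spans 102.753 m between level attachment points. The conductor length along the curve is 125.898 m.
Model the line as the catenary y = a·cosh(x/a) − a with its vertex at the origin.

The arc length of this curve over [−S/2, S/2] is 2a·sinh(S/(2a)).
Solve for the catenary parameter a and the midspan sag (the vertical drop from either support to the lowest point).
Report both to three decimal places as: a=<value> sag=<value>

seed: a₀ = √(S³/(24(L−S))) = √(102.753³/(24·23.145)) = 44.193414
iter 1: u=1.162537  f(a)=+1.615e+00  f'(a)=-1.196e+00  a ← 44.193414 − (+1.615e+00/-1.196e+00) = 45.543989
iter 2: u=1.128063  f(a)=+7.700e-02  f'(a)=-1.084e+00  a ← 45.543989 − (+7.700e-02/-1.084e+00) = 45.614998
iter 3: u=1.126307  f(a)=+1.944e-04  f'(a)=-1.079e+00  a ← 45.614998 − (+1.944e-04/-1.079e+00) = 45.615178
iter 4: u=1.126303  f(a)=+1.246e-09  f'(a)=-1.079e+00  a ← 45.615178 − (+1.246e-09/-1.079e+00) = 45.615178
iter 5: u=1.126303  f(a)=+0.000e+00  f'(a)=-1.079e+00  a ← 45.615178 − (+0.000e+00/-1.079e+00) = 45.615178
converged: |Δa| < 1e-12 after 5 iterations
sag = a·(cosh(S/(2a)) − 1) = 45.615178·(cosh(1.126303) − 1) = 32.123622
T_max/T_min = cosh(S/(2a)) = 1.704231

a=45.615 sag=32.124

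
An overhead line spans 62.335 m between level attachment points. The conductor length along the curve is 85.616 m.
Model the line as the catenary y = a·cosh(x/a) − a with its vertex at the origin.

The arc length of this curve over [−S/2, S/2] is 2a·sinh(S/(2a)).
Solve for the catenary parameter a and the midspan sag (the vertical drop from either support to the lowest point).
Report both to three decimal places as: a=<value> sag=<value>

a=21.899 sag=26.185

seed: a₀ = √(S³/(24(L−S))) = √(62.335³/(24·23.281)) = 20.820517
iter 1: u=1.496961  f(a)=+2.752e+00  f'(a)=-2.779e+00  a ← 20.820517 − (+2.752e+00/-2.779e+00) = 21.810730
iter 2: u=1.428998  f(a)=+2.085e-01  f'(a)=-2.373e+00  a ← 21.810730 − (+2.085e-01/-2.373e+00) = 21.898610
iter 3: u=1.423264  f(a)=+1.414e-03  f'(a)=-2.341e+00  a ← 21.898610 − (+1.414e-03/-2.341e+00) = 21.899214
iter 4: u=1.423225  f(a)=+6.598e-08  f'(a)=-2.340e+00  a ← 21.899214 − (+6.598e-08/-2.340e+00) = 21.899214
iter 5: u=1.423225  f(a)=+0.000e+00  f'(a)=-2.340e+00  a ← 21.899214 − (+0.000e+00/-2.340e+00) = 21.899214
converged: |Δa| < 1e-12 after 5 iterations
sag = a·(cosh(S/(2a)) − 1) = 21.899214·(cosh(1.423225) − 1) = 26.185092
T_max/T_min = cosh(S/(2a)) = 2.195709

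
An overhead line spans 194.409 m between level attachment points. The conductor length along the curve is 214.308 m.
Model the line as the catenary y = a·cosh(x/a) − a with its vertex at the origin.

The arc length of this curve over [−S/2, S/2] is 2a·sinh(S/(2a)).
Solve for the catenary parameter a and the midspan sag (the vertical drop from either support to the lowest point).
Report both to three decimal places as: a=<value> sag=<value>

a=125.899 sag=39.427

seed: a₀ = √(S³/(24(L−S))) = √(194.409³/(24·19.899)) = 124.037585
iter 1: u=0.783670  f(a)=+6.200e-01  f'(a)=-3.410e-01  a ← 124.037585 − (+6.200e-01/-3.410e-01) = 125.855928
iter 2: u=0.772347  f(a)=+1.390e-02  f'(a)=-3.259e-01  a ← 125.855928 − (+1.390e-02/-3.259e-01) = 125.898577
iter 3: u=0.772086  f(a)=+7.337e-06  f'(a)=-3.255e-01  a ← 125.898577 − (+7.337e-06/-3.255e-01) = 125.898600
iter 4: u=0.772086  f(a)=+2.103e-12  f'(a)=-3.255e-01  a ← 125.898600 − (+2.103e-12/-3.255e-01) = 125.898600
converged: |Δa| < 1e-12 after 4 iterations
sag = a·(cosh(S/(2a)) − 1) = 125.898600·(cosh(0.772086) − 1) = 39.426647
T_max/T_min = cosh(S/(2a)) = 1.313162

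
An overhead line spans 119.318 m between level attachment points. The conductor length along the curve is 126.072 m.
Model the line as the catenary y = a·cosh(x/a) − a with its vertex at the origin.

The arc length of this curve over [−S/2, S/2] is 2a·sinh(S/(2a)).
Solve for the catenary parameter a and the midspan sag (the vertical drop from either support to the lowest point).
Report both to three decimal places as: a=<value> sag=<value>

seed: a₀ = √(S³/(24(L−S))) = √(119.318³/(24·6.754)) = 102.370022
iter 1: u=0.582778  f(a)=+1.156e-01  f'(a)=-1.365e-01  a ← 102.370022 − (+1.156e-01/-1.365e-01) = 103.217161
iter 2: u=0.577995  f(a)=+1.451e-03  f'(a)=-1.331e-01  a ← 103.217161 − (+1.451e-03/-1.331e-01) = 103.228063
iter 3: u=0.577934  f(a)=+2.349e-07  f'(a)=-1.330e-01  a ← 103.228063 − (+2.349e-07/-1.330e-01) = 103.228065
iter 4: u=0.577934  f(a)=+1.421e-14  f'(a)=-1.330e-01  a ← 103.228065 − (+1.421e-14/-1.330e-01) = 103.228065
converged: |Δa| < 1e-12 after 4 iterations
sag = a·(cosh(S/(2a)) − 1) = 103.228065·(cosh(0.577934) − 1) = 17.724697
T_max/T_min = cosh(S/(2a)) = 1.171704

a=103.228 sag=17.725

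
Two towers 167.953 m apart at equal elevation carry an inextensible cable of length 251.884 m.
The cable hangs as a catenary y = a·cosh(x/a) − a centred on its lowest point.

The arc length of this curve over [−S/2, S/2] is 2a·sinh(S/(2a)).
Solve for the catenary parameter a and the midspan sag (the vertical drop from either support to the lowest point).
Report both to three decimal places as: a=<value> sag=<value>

a=51.782 sag=84.390

seed: a₀ = √(S³/(24(L−S))) = √(167.953³/(24·83.931)) = 48.496995
iter 1: u=1.731582  f(a)=+1.352e+01  f'(a)=-4.617e+00  a ← 48.496995 − (+1.352e+01/-4.617e+00) = 51.425443
iter 2: u=1.632976  f(a)=+1.321e+00  f'(a)=-3.755e+00  a ← 51.425443 − (+1.321e+00/-3.755e+00) = 51.777382
iter 3: u=1.621876  f(a)=+1.564e-02  f'(a)=-3.666e+00  a ← 51.777382 − (+1.564e-02/-3.666e+00) = 51.781648
iter 4: u=1.621743  f(a)=+2.249e-06  f'(a)=-3.665e+00  a ← 51.781648 − (+2.249e-06/-3.665e+00) = 51.781649
iter 5: u=1.621742  f(a)=+5.684e-14  f'(a)=-3.665e+00  a ← 51.781649 − (+5.684e-14/-3.665e+00) = 51.781649
converged: |Δa| < 1e-12 after 5 iterations
sag = a·(cosh(S/(2a)) − 1) = 51.781649·(cosh(1.621742) − 1) = 84.390031
T_max/T_min = cosh(S/(2a)) = 2.629729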